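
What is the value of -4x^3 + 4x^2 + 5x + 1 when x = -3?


Using direct substitution:
  -4 * (-3)^3 = 108
  4 * (-3)^2 = 36
  5 * (-3)^1 = -15
  constant: 1
Sum = 108 + 36 - 15 + 1 = 130


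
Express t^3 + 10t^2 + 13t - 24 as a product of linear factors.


Try integer roots (divisors of -24). t=-8: p(-8)=0.
Divide out (t + 8): quotient is t^2 + 2t - 3.
Factor the quadratic: (t - 1)(t + 3)
Result: (t + 8)(t - 1)(t + 3)


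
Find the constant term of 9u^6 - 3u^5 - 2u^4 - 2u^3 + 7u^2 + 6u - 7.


Read off the constant term: -7


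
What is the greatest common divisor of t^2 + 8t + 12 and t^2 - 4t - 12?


Factor each:
  t^2 + 8t + 12 = (t + 2)(t + 6)
  t^2 - 4t - 12 = (t + 2)(t - 6)
Common monic factor: t + 2


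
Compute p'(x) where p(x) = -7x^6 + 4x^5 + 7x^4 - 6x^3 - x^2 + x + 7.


Apply the power rule term by term:
  d/dx(-7x^6) = -42x^5
  d/dx(4x^5) = 20x^4
  d/dx(7x^4) = 28x^3
  d/dx(-6x^3) = -18x^2
  d/dx(-x^2) = -2x
  d/dx(x) = 1
  d/dx(7) = 0
p'(x) = -42x^5 + 20x^4 + 28x^3 - 18x^2 - 2x + 1


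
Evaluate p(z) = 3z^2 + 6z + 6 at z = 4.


Using direct substitution:
  3 * (4)^2 = 48
  6 * (4)^1 = 24
  constant: 6
Sum = 48 + 24 + 6 = 78


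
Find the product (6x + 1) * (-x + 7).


Distribute each term of the first polynomial:
  (6x)(-x + 7) = -6x^2 + 42x
  (1)(-x + 7) = -x + 7
Sum: -6x^2 + 41x + 7


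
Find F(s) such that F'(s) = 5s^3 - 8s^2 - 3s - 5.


Reverse power rule on each term:
  ∫ 5s^3 ds = (5/4)s^4
  ∫ -8s^2 ds = -(8/3)s^3
  ∫ -3s ds = -(3/2)s^2
  ∫ -5 ds = -5s
F(s) = (5/4)s^4 - (8/3)s^3 - (3/2)s^2 - 5s + C


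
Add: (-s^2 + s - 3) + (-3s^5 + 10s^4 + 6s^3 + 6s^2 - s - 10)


Align terms by degree and add:
  -s^2 + s - 3
  -3s^5 + 10s^4 + 6s^3 + 6s^2 - s - 10
= -3s^5 + 10s^4 + 6s^3 + 5s^2 - 13


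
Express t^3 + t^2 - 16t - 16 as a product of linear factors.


Try integer roots (divisors of -16). t=4: p(4)=0.
Divide out (t - 4): quotient is t^2 + 5t + 4.
Factor the quadratic: (t + 4)(t + 1)
Result: (t - 4)(t + 4)(t + 1)


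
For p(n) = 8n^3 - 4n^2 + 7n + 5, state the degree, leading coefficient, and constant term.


Highest power of n is 3, with coefficient 8. Constant term is 5.
Degree = 3, leading coefficient = 8, constant term = 5


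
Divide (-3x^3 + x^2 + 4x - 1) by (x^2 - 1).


(-3x^3 + x^2 + 4x - 1) / (x^2 - 1)
Step 1: -3x * (x^2 - 1) = -3x^3 + 3x; subtract.
Step 2: 1 * (x^2 - 1) = x^2 - 1; subtract.
Quotient: -3x + 1, Remainder: x


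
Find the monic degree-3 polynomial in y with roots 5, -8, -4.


p(y) = (y - 5)(y + 8)(y + 4)
Expand: y^3 + 7y^2 - 28y - 160


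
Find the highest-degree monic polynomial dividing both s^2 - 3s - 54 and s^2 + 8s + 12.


Factor each:
  s^2 - 3s - 54 = (s + 6)(s - 9)
  s^2 + 8s + 12 = (s + 6)(s + 2)
Common monic factor: s + 6


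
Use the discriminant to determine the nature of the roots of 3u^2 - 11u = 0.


D = b^2 - 4ac = (-11)^2 - 4(3)(0) = 121 = 121
Since D > 0: two distinct rational roots


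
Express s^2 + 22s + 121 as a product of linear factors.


Roots satisfy r1 + r2 = -b/a = -22 and r1*r2 = c/a = 121.
So r1 = -11, r2 = -11.
s^2 + 22s + 121 = (s - r1)(s - r2) = (s + 11)(s + 11)


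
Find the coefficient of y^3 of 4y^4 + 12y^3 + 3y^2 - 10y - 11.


Read off the coefficient of y^3: 12


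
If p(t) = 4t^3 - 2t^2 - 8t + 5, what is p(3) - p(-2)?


p(3) = 71
p(-2) = -19
p(3) - p(-2) = 71 + 19 = 90


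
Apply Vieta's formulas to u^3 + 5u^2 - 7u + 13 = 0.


Monic cubic u^3+bu^2+cu+d=0: sum=-b, pairwise sum=c, product=-d.
b=5, c=-7, d=13
r1+r2+r3 = -5
r1r2+r1r3+r2r3 = -7
r1r2r3 = -13


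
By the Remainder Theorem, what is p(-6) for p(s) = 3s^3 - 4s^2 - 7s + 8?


By the Remainder Theorem, the remainder equals p(-6):
  3*(-6)^3 = -648
  -4*(-6)^2 = -144
  -7*(-6)^1 = 42
  constant: 8
Sum: -648 - 144 + 42 + 8 = -742


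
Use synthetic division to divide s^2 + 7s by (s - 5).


Synthetic division with c = 5. Coefficients: 1, 7, 0
Bring down 1.
  1 * 5 = 5; 5 + 7 = 12
  12 * 5 = 60; 60 + 0 = 60
Quotient: s + 12, Remainder: 60


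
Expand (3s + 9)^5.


Expand (3s + 9)^5 by repeated multiplication:
  (3s + 9)^2 = 9s^2 + 54s + 81
  (3s + 9)^3 = 27s^3 + 243s^2 + 729s + 729
  (3s + 9)^4 = 81s^4 + 972s^3 + 4374s^2 + 8748s + 6561
= 243s^5 + 3645s^4 + 21870s^3 + 65610s^2 + 98415s + 59049


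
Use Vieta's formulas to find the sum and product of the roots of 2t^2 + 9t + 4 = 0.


For at^2+bt+c=0: sum = -b/a, product = c/a.
a=2, b=9, c=4
Sum = -(9)/2 = -9/2
Product = (4)/2 = 2


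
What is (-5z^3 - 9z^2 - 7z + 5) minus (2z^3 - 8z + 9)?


Distribute the minus sign:
  (-5z^3 - 9z^2 - 7z + 5)
- (2z^3 - 8z + 9)
Negate second polynomial: -2z^3 + 8z - 9
Add: -7z^3 - 9z^2 + z - 4


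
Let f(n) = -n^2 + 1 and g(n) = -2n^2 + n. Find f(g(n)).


Substitute g(n) into f:
f(g(n)) = -1*(-2n^2 + n)^2 + 1
(-2n^2 + n)^2 = 4n^4 - 4n^3 + n^2
Expand and combine: -4n^4 + 4n^3 - n^2 + 1


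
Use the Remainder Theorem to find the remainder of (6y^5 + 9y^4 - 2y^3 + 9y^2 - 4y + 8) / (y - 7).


By the Remainder Theorem, the remainder equals p(7):
  6*(7)^5 = 100842
  9*(7)^4 = 21609
  -2*(7)^3 = -686
  9*(7)^2 = 441
  -4*(7)^1 = -28
  constant: 8
Sum: 100842 + 21609 - 686 + 441 - 28 + 8 = 122186


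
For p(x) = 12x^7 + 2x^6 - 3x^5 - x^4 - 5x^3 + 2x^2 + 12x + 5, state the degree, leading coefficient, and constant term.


Highest power of x is 7, with coefficient 12. Constant term is 5.
Degree = 7, leading coefficient = 12, constant term = 5


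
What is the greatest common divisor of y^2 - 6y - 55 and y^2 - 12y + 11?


Factor each:
  y^2 - 6y - 55 = (y - 11)(y + 5)
  y^2 - 12y + 11 = (y - 11)(y - 1)
Common monic factor: y - 11


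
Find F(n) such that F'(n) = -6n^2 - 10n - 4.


Reverse power rule on each term:
  ∫ -6n^2 dn = -2n^3
  ∫ -10n dn = -5n^2
  ∫ -4 dn = -4n
F(n) = -2n^3 - 5n^2 - 4n + C


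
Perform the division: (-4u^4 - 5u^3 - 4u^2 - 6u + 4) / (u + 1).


(-4u^4 - 5u^3 - 4u^2 - 6u + 4) / (u + 1)
Step 1: -4u^3 * (u + 1) = -4u^4 - 4u^3; subtract.
Step 2: -u^2 * (u + 1) = -u^3 - u^2; subtract.
Step 3: -3u * (u + 1) = -3u^2 - 3u; subtract.
Step 4: -3 * (u + 1) = -3u - 3; subtract.
Quotient: -4u^3 - u^2 - 3u - 3, Remainder: 7


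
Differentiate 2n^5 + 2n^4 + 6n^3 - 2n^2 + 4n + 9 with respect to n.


Apply the power rule term by term:
  d/dn(2n^5) = 10n^4
  d/dn(2n^4) = 8n^3
  d/dn(6n^3) = 18n^2
  d/dn(-2n^2) = -4n
  d/dn(4n) = 4
  d/dn(9) = 0
p'(n) = 10n^4 + 8n^3 + 18n^2 - 4n + 4


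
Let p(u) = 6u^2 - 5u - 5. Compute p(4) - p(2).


p(4) = 71
p(2) = 9
p(4) - p(2) = 71 - 9 = 62


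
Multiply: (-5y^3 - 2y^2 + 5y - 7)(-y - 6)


Distribute each term of the first polynomial:
  (-5y^3)(-y - 6) = 5y^4 + 30y^3
  (-2y^2)(-y - 6) = 2y^3 + 12y^2
  (5y)(-y - 6) = -5y^2 - 30y
  (-7)(-y - 6) = 7y + 42
Sum: 5y^4 + 32y^3 + 7y^2 - 23y + 42


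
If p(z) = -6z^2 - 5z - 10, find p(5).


Using direct substitution:
  -6 * (5)^2 = -150
  -5 * (5)^1 = -25
  constant: -10
Sum = -150 - 25 - 10 = -185


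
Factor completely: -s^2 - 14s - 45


Roots satisfy r1 + r2 = -b/a = -14 and r1*r2 = c/a = 45.
So r1 = -9, r2 = -5.
-s^2 - 14s - 45 = -(s - r1)(s - r2) = -(s + 9)(s + 5)


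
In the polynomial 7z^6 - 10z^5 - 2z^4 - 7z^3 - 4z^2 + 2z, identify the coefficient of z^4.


Read off the coefficient of z^4: -2


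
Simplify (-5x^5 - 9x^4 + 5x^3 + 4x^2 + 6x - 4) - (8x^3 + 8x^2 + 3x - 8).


Distribute the minus sign:
  (-5x^5 - 9x^4 + 5x^3 + 4x^2 + 6x - 4)
- (8x^3 + 8x^2 + 3x - 8)
Negate second polynomial: -8x^3 - 8x^2 - 3x + 8
Add: -5x^5 - 9x^4 - 3x^3 - 4x^2 + 3x + 4


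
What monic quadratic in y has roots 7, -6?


p(y) = (y - 7)(y + 6)
Expand: y^2 - y - 42


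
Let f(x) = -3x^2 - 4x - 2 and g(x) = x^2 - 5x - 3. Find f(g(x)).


Substitute g(x) into f:
f(g(x)) = -3*(x^2 - 5x - 3)^2 + (-4)*(x^2 - 5x - 3) + (-2)
(x^2 - 5x - 3)^2 = x^4 - 10x^3 + 19x^2 + 30x + 9
Expand and combine: -3x^4 + 30x^3 - 61x^2 - 70x - 17


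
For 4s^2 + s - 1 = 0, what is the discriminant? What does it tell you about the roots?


D = b^2 - 4ac = (1)^2 - 4(4)(-1) = 1 + 16 = 17
Since D > 0: two distinct irrational roots


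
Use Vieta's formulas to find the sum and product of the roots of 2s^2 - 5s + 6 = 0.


For as^2+bs+c=0: sum = -b/a, product = c/a.
a=2, b=-5, c=6
Sum = -(-5)/2 = 5/2
Product = (6)/2 = 3


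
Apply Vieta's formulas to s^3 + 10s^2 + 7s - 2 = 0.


Monic cubic s^3+bs^2+cs+d=0: sum=-b, pairwise sum=c, product=-d.
b=10, c=7, d=-2
r1+r2+r3 = -10
r1r2+r1r3+r2r3 = 7
r1r2r3 = 2


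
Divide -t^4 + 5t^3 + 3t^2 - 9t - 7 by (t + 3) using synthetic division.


Synthetic division with c = -3. Coefficients: -1, 5, 3, -9, -7
Bring down -1.
  -1 * -3 = 3; 3 + 5 = 8
  8 * -3 = -24; -24 + 3 = -21
  -21 * -3 = 63; 63 - 9 = 54
  54 * -3 = -162; -162 - 7 = -169
Quotient: -t^3 + 8t^2 - 21t + 54, Remainder: -169


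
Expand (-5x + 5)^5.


Expand (-5x + 5)^5 by repeated multiplication:
  (-5x + 5)^2 = 25x^2 - 50x + 25
  (-5x + 5)^3 = -125x^3 + 375x^2 - 375x + 125
  (-5x + 5)^4 = 625x^4 - 2500x^3 + 3750x^2 - 2500x + 625
= -3125x^5 + 15625x^4 - 31250x^3 + 31250x^2 - 15625x + 3125


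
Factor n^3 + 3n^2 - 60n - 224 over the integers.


Try integer roots (divisors of -224). n=8: p(8)=0.
Divide out (n - 8): quotient is n^2 + 11n + 28.
Factor the quadratic: (n + 4)(n + 7)
Result: (n - 8)(n + 4)(n + 7)


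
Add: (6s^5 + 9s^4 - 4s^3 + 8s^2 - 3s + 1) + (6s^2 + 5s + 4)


Align terms by degree and add:
  6s^5 + 9s^4 - 4s^3 + 8s^2 - 3s + 1
+ 6s^2 + 5s + 4
= 6s^5 + 9s^4 - 4s^3 + 14s^2 + 2s + 5


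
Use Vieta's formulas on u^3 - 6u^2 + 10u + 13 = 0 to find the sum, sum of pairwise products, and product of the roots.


Monic cubic u^3+bu^2+cu+d=0: sum=-b, pairwise sum=c, product=-d.
b=-6, c=10, d=13
r1+r2+r3 = 6
r1r2+r1r3+r2r3 = 10
r1r2r3 = -13


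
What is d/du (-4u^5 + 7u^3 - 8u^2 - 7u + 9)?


Apply the power rule term by term:
  d/du(-4u^5) = -20u^4
  d/du(7u^3) = 21u^2
  d/du(-8u^2) = -16u
  d/du(-7u) = -7
  d/du(9) = 0
p'(u) = -20u^4 + 21u^2 - 16u - 7


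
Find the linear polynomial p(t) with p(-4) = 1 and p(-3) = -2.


p(t) = mt + b. Using p(-4)=1, p(-3)=-2:
m = (1 + 2)/(-4 + 3) = 3/-1 = -3
b = 1 - m*(-4) = 1 - 12 = -11
p(t) = -3t - 11


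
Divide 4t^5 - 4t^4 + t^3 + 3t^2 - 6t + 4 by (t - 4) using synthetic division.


Synthetic division with c = 4. Coefficients: 4, -4, 1, 3, -6, 4
Bring down 4.
  4 * 4 = 16; 16 - 4 = 12
  12 * 4 = 48; 48 + 1 = 49
  49 * 4 = 196; 196 + 3 = 199
  199 * 4 = 796; 796 - 6 = 790
  790 * 4 = 3160; 3160 + 4 = 3164
Quotient: 4t^4 + 12t^3 + 49t^2 + 199t + 790, Remainder: 3164


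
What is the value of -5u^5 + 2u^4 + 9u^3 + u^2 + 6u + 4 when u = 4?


Using direct substitution:
  -5 * (4)^5 = -5120
  2 * (4)^4 = 512
  9 * (4)^3 = 576
  1 * (4)^2 = 16
  6 * (4)^1 = 24
  constant: 4
Sum = -5120 + 512 + 576 + 16 + 24 + 4 = -3988


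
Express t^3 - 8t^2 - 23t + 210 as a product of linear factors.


Try integer roots (divisors of 210). t=6: p(6)=0.
Divide out (t - 6): quotient is t^2 - 2t - 35.
Factor the quadratic: (t + 5)(t - 7)
Result: (t - 6)(t + 5)(t - 7)


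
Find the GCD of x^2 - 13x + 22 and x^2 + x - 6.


Factor each:
  x^2 - 13x + 22 = (x - 2)(x - 11)
  x^2 + x - 6 = (x - 2)(x + 3)
Common monic factor: x - 2


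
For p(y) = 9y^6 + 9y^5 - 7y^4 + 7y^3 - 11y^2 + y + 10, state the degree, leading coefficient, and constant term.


Highest power of y is 6, with coefficient 9. Constant term is 10.
Degree = 6, leading coefficient = 9, constant term = 10


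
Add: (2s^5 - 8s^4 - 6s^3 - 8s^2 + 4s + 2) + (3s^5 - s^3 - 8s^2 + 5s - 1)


Align terms by degree and add:
  2s^5 - 8s^4 - 6s^3 - 8s^2 + 4s + 2
+ 3s^5 - s^3 - 8s^2 + 5s - 1
= 5s^5 - 8s^4 - 7s^3 - 16s^2 + 9s + 1


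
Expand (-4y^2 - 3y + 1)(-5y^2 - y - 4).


Distribute each term of the first polynomial:
  (-4y^2)(-5y^2 - y - 4) = 20y^4 + 4y^3 + 16y^2
  (-3y)(-5y^2 - y - 4) = 15y^3 + 3y^2 + 12y
  (1)(-5y^2 - y - 4) = -5y^2 - y - 4
Sum: 20y^4 + 19y^3 + 14y^2 + 11y - 4


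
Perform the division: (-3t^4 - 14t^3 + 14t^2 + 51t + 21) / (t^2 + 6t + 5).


(-3t^4 - 14t^3 + 14t^2 + 51t + 21) / (t^2 + 6t + 5)
Step 1: -3t^2 * (t^2 + 6t + 5) = -3t^4 - 18t^3 - 15t^2; subtract.
Step 2: 4t * (t^2 + 6t + 5) = 4t^3 + 24t^2 + 20t; subtract.
Step 3: 5 * (t^2 + 6t + 5) = 5t^2 + 30t + 25; subtract.
Quotient: -3t^2 + 4t + 5, Remainder: t - 4


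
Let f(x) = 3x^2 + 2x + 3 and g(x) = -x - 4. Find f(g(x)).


Substitute g(x) into f:
f(g(x)) = 3*(-x - 4)^2 + 2*(-x - 4) + 3
(-x - 4)^2 = x^2 + 8x + 16
Expand and combine: 3x^2 + 22x + 43


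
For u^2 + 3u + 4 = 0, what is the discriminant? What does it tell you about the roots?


D = b^2 - 4ac = (3)^2 - 4(1)(4) = 9 - 16 = -7
Since D < 0: two complex conjugate roots (no real roots)


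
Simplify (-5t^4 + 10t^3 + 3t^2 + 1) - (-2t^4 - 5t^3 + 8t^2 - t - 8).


Distribute the minus sign:
  (-5t^4 + 10t^3 + 3t^2 + 1)
- (-2t^4 - 5t^3 + 8t^2 - t - 8)
Negate second polynomial: 2t^4 + 5t^3 - 8t^2 + t + 8
Add: -3t^4 + 15t^3 - 5t^2 + t + 9


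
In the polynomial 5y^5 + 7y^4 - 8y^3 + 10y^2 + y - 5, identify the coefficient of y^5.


Read off the coefficient of y^5: 5


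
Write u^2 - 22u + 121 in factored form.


Roots satisfy r1 + r2 = -b/a = 22 and r1*r2 = c/a = 121.
So r1 = 11, r2 = 11.
u^2 - 22u + 121 = (u - r1)(u - r2) = (u - 11)(u - 11)


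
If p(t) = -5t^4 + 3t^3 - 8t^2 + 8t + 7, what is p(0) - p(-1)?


p(0) = 7
p(-1) = -17
p(0) - p(-1) = 7 + 17 = 24


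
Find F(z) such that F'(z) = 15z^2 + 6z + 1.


Reverse power rule on each term:
  ∫ 15z^2 dz = 5z^3
  ∫ 6z dz = 3z^2
  ∫ 1 dz = z
F(z) = 5z^3 + 3z^2 + z + C


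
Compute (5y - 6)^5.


Expand (5y - 6)^5 by repeated multiplication:
  (5y - 6)^2 = 25y^2 - 60y + 36
  (5y - 6)^3 = 125y^3 - 450y^2 + 540y - 216
  (5y - 6)^4 = 625y^4 - 3000y^3 + 5400y^2 - 4320y + 1296
= 3125y^5 - 18750y^4 + 45000y^3 - 54000y^2 + 32400y - 7776


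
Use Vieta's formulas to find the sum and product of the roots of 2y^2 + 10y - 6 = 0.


For ay^2+by+c=0: sum = -b/a, product = c/a.
a=2, b=10, c=-6
Sum = -(10)/2 = -5
Product = (-6)/2 = -3


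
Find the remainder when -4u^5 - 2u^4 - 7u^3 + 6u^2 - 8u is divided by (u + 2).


By the Remainder Theorem, the remainder equals p(-2):
  -4*(-2)^5 = 128
  -2*(-2)^4 = -32
  -7*(-2)^3 = 56
  6*(-2)^2 = 24
  -8*(-2)^1 = 16
  constant: 0
Sum: 128 - 32 + 56 + 24 + 16 + 0 = 192


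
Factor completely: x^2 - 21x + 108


Roots satisfy r1 + r2 = -b/a = 21 and r1*r2 = c/a = 108.
So r1 = 9, r2 = 12.
x^2 - 21x + 108 = (x - r1)(x - r2) = (x - 9)(x - 12)


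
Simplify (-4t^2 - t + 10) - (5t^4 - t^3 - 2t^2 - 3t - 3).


Distribute the minus sign:
  (-4t^2 - t + 10)
- (5t^4 - t^3 - 2t^2 - 3t - 3)
Negate second polynomial: -5t^4 + t^3 + 2t^2 + 3t + 3
Add: -5t^4 + t^3 - 2t^2 + 2t + 13


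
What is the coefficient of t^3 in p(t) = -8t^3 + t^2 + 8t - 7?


Read off the coefficient of t^3: -8


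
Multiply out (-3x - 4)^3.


Expand (-3x - 4)^3 by repeated multiplication:
  (-3x - 4)^2 = 9x^2 + 24x + 16
= -27x^3 - 108x^2 - 144x - 64


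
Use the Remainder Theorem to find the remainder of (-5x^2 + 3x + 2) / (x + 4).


By the Remainder Theorem, the remainder equals p(-4):
  -5*(-4)^2 = -80
  3*(-4)^1 = -12
  constant: 2
Sum: -80 - 12 + 2 = -90


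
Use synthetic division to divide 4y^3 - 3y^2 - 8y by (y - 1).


Synthetic division with c = 1. Coefficients: 4, -3, -8, 0
Bring down 4.
  4 * 1 = 4; 4 - 3 = 1
  1 * 1 = 1; 1 - 8 = -7
  -7 * 1 = -7; -7 + 0 = -7
Quotient: 4y^2 + y - 7, Remainder: -7


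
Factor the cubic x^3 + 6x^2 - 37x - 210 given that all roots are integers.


Try integer roots (divisors of -210). x=-5: p(-5)=0.
Divide out (x + 5): quotient is x^2 + x - 42.
Factor the quadratic: (x + 7)(x - 6)
Result: (x + 5)(x + 7)(x - 6)


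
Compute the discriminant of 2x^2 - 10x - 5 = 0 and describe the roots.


D = b^2 - 4ac = (-10)^2 - 4(2)(-5) = 100 + 40 = 140
Since D > 0: two distinct irrational roots


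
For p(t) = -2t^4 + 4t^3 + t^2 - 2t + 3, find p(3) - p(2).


p(3) = -48
p(2) = 3
p(3) - p(2) = -48 - 3 = -51


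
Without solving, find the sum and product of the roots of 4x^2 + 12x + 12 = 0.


For ax^2+bx+c=0: sum = -b/a, product = c/a.
a=4, b=12, c=12
Sum = -(12)/4 = -3
Product = (12)/4 = 3


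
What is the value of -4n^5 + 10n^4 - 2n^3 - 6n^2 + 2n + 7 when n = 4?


Using direct substitution:
  -4 * (4)^5 = -4096
  10 * (4)^4 = 2560
  -2 * (4)^3 = -128
  -6 * (4)^2 = -96
  2 * (4)^1 = 8
  constant: 7
Sum = -4096 + 2560 - 128 - 96 + 8 + 7 = -1745


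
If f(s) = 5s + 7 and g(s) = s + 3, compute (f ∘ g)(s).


Substitute g(s) into f:
f(g(s)) = 5*(s + 3) + 7
Expand and combine: 5s + 22


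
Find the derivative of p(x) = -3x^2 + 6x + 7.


Apply the power rule term by term:
  d/dx(-3x^2) = -6x
  d/dx(6x) = 6
  d/dx(7) = 0
p'(x) = -6x + 6


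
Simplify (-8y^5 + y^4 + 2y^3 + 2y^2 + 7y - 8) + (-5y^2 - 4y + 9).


Align terms by degree and add:
  -8y^5 + y^4 + 2y^3 + 2y^2 + 7y - 8
  -5y^2 - 4y + 9
= -8y^5 + y^4 + 2y^3 - 3y^2 + 3y + 1


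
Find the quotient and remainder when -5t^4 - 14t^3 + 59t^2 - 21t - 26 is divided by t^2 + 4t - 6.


(-5t^4 - 14t^3 + 59t^2 - 21t - 26) / (t^2 + 4t - 6)
Step 1: -5t^2 * (t^2 + 4t - 6) = -5t^4 - 20t^3 + 30t^2; subtract.
Step 2: 6t * (t^2 + 4t - 6) = 6t^3 + 24t^2 - 36t; subtract.
Step 3: 5 * (t^2 + 4t - 6) = 5t^2 + 20t - 30; subtract.
Quotient: -5t^2 + 6t + 5, Remainder: -5t + 4


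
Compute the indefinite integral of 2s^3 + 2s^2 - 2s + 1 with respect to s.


Reverse power rule on each term:
  ∫ 2s^3 ds = (1/2)s^4
  ∫ 2s^2 ds = (2/3)s^3
  ∫ -2s ds = -s^2
  ∫ 1 ds = s
F(s) = (1/2)s^4 + (2/3)s^3 - s^2 + s + C


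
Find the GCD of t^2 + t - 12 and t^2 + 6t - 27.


Factor each:
  t^2 + t - 12 = (t - 3)(t + 4)
  t^2 + 6t - 27 = (t - 3)(t + 9)
Common monic factor: t - 3


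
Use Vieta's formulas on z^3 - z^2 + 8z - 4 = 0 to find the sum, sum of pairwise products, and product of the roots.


Monic cubic z^3+bz^2+cz+d=0: sum=-b, pairwise sum=c, product=-d.
b=-1, c=8, d=-4
r1+r2+r3 = 1
r1r2+r1r3+r2r3 = 8
r1r2r3 = 4


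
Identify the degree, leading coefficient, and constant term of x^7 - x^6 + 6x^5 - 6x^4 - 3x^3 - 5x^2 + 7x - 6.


Highest power of x is 7, with coefficient 1. Constant term is -6.
Degree = 7, leading coefficient = 1, constant term = -6


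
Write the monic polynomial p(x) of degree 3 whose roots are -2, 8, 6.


p(x) = (x + 2)(x - 8)(x - 6)
Expand: x^3 - 12x^2 + 20x + 96


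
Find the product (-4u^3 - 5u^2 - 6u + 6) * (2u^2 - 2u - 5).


Distribute each term of the first polynomial:
  (-4u^3)(2u^2 - 2u - 5) = -8u^5 + 8u^4 + 20u^3
  (-5u^2)(2u^2 - 2u - 5) = -10u^4 + 10u^3 + 25u^2
  (-6u)(2u^2 - 2u - 5) = -12u^3 + 12u^2 + 30u
  (6)(2u^2 - 2u - 5) = 12u^2 - 12u - 30
Sum: -8u^5 - 2u^4 + 18u^3 + 49u^2 + 18u - 30


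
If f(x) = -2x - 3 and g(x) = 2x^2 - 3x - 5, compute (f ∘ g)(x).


Substitute g(x) into f:
f(g(x)) = -2*(2x^2 - 3x - 5) + (-3)
Expand and combine: -4x^2 + 6x + 7


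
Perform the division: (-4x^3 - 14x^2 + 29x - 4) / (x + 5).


(-4x^3 - 14x^2 + 29x - 4) / (x + 5)
Step 1: -4x^2 * (x + 5) = -4x^3 - 20x^2; subtract.
Step 2: 6x * (x + 5) = 6x^2 + 30x; subtract.
Step 3: -1 * (x + 5) = -x - 5; subtract.
Quotient: -4x^2 + 6x - 1, Remainder: 1


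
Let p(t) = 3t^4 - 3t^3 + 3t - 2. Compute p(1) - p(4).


p(1) = 1
p(4) = 586
p(1) - p(4) = 1 - 586 = -585


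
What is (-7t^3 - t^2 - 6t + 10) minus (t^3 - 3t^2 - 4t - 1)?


Distribute the minus sign:
  (-7t^3 - t^2 - 6t + 10)
- (t^3 - 3t^2 - 4t - 1)
Negate second polynomial: -t^3 + 3t^2 + 4t + 1
Add: -8t^3 + 2t^2 - 2t + 11


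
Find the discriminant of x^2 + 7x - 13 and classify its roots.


D = b^2 - 4ac = (7)^2 - 4(1)(-13) = 49 + 52 = 101
Since D > 0: two distinct irrational roots


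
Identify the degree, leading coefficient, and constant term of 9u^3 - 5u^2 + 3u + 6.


Highest power of u is 3, with coefficient 9. Constant term is 6.
Degree = 3, leading coefficient = 9, constant term = 6


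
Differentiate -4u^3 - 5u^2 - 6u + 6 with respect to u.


Apply the power rule term by term:
  d/du(-4u^3) = -12u^2
  d/du(-5u^2) = -10u
  d/du(-6u) = -6
  d/du(6) = 0
p'(u) = -12u^2 - 10u - 6


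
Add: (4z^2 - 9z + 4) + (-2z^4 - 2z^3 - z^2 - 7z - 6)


Align terms by degree and add:
  4z^2 - 9z + 4
  -2z^4 - 2z^3 - z^2 - 7z - 6
= -2z^4 - 2z^3 + 3z^2 - 16z - 2


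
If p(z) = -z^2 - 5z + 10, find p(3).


Using direct substitution:
  -1 * (3)^2 = -9
  -5 * (3)^1 = -15
  constant: 10
Sum = -9 - 15 + 10 = -14


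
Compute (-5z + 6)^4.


Expand (-5z + 6)^4 by repeated multiplication:
  (-5z + 6)^2 = 25z^2 - 60z + 36
  (-5z + 6)^3 = -125z^3 + 450z^2 - 540z + 216
= 625z^4 - 3000z^3 + 5400z^2 - 4320z + 1296


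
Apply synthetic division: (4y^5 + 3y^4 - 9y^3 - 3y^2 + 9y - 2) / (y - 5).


Synthetic division with c = 5. Coefficients: 4, 3, -9, -3, 9, -2
Bring down 4.
  4 * 5 = 20; 20 + 3 = 23
  23 * 5 = 115; 115 - 9 = 106
  106 * 5 = 530; 530 - 3 = 527
  527 * 5 = 2635; 2635 + 9 = 2644
  2644 * 5 = 13220; 13220 - 2 = 13218
Quotient: 4y^4 + 23y^3 + 106y^2 + 527y + 2644, Remainder: 13218


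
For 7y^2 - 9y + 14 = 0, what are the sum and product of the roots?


For ay^2+by+c=0: sum = -b/a, product = c/a.
a=7, b=-9, c=14
Sum = -(-9)/7 = 9/7
Product = (14)/7 = 2


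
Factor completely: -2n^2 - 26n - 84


Roots satisfy r1 + r2 = -b/a = -13 and r1*r2 = c/a = 42.
So r1 = -6, r2 = -7.
-2n^2 - 26n - 84 = -2(n - r1)(n - r2) = -2(n + 6)(n + 7)


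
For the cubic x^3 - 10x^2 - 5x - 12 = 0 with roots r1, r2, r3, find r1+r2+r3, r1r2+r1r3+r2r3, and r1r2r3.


Monic cubic x^3+bx^2+cx+d=0: sum=-b, pairwise sum=c, product=-d.
b=-10, c=-5, d=-12
r1+r2+r3 = 10
r1r2+r1r3+r2r3 = -5
r1r2r3 = 12


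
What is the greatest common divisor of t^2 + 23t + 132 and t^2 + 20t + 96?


Factor each:
  t^2 + 23t + 132 = (t + 12)(t + 11)
  t^2 + 20t + 96 = (t + 12)(t + 8)
Common monic factor: t + 12


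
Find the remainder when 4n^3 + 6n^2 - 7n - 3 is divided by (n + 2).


By the Remainder Theorem, the remainder equals p(-2):
  4*(-2)^3 = -32
  6*(-2)^2 = 24
  -7*(-2)^1 = 14
  constant: -3
Sum: -32 + 24 + 14 - 3 = 3


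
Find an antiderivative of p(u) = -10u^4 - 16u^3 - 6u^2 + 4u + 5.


Reverse power rule on each term:
  ∫ -10u^4 du = -2u^5
  ∫ -16u^3 du = -4u^4
  ∫ -6u^2 du = -2u^3
  ∫ 4u du = 2u^2
  ∫ 5 du = 5u
F(u) = -2u^5 - 4u^4 - 2u^3 + 2u^2 + 5u + C


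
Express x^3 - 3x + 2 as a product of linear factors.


Try integer roots (divisors of 2). x=-2: p(-2)=0.
Divide out (x + 2): quotient is x^2 - 2x + 1.
Factor the quadratic: (x - 1)(x - 1)
Result: (x + 2)(x - 1)(x - 1)


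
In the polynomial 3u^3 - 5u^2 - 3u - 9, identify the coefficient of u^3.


Read off the coefficient of u^3: 3


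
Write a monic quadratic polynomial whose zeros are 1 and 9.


p(s) = (s - 1)(s - 9)
Expand: s^2 - 10s + 9


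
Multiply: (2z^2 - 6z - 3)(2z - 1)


Distribute each term of the first polynomial:
  (2z^2)(2z - 1) = 4z^3 - 2z^2
  (-6z)(2z - 1) = -12z^2 + 6z
  (-3)(2z - 1) = -6z + 3
Sum: 4z^3 - 14z^2 + 3


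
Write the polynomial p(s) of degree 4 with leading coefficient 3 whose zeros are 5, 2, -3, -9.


p(s) = 3(s - 5)(s - 2)(s + 3)(s + 9)
Expand: 3s^4 + 15s^3 - 141s^2 - 207s + 810


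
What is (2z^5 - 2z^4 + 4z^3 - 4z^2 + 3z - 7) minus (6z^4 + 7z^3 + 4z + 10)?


Distribute the minus sign:
  (2z^5 - 2z^4 + 4z^3 - 4z^2 + 3z - 7)
- (6z^4 + 7z^3 + 4z + 10)
Negate second polynomial: -6z^4 - 7z^3 - 4z - 10
Add: 2z^5 - 8z^4 - 3z^3 - 4z^2 - z - 17


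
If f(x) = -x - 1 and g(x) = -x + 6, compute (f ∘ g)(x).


Substitute g(x) into f:
f(g(x)) = -1*(-x + 6) + (-1)
Expand and combine: x - 7


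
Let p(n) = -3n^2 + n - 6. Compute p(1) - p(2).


p(1) = -8
p(2) = -16
p(1) - p(2) = -8 + 16 = 8


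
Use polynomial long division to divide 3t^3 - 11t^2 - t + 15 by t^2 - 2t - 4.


(3t^3 - 11t^2 - t + 15) / (t^2 - 2t - 4)
Step 1: 3t * (t^2 - 2t - 4) = 3t^3 - 6t^2 - 12t; subtract.
Step 2: -5 * (t^2 - 2t - 4) = -5t^2 + 10t + 20; subtract.
Quotient: 3t - 5, Remainder: t - 5


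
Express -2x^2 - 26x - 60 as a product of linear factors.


Roots satisfy r1 + r2 = -b/a = -13 and r1*r2 = c/a = 30.
So r1 = -10, r2 = -3.
-2x^2 - 26x - 60 = -2(x - r1)(x - r2) = -2(x + 10)(x + 3)


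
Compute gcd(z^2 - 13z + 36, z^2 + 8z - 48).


Factor each:
  z^2 - 13z + 36 = (z - 4)(z - 9)
  z^2 + 8z - 48 = (z - 4)(z + 12)
Common monic factor: z - 4


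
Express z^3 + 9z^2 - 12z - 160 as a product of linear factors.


Try integer roots (divisors of -160). z=-5: p(-5)=0.
Divide out (z + 5): quotient is z^2 + 4z - 32.
Factor the quadratic: (z + 8)(z - 4)
Result: (z + 5)(z + 8)(z - 4)


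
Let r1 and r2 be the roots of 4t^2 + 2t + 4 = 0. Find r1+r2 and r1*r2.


For at^2+bt+c=0: sum = -b/a, product = c/a.
a=4, b=2, c=4
Sum = -(2)/4 = -1/2
Product = (4)/4 = 1


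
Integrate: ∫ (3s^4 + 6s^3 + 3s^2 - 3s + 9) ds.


Reverse power rule on each term:
  ∫ 3s^4 ds = (3/5)s^5
  ∫ 6s^3 ds = (3/2)s^4
  ∫ 3s^2 ds = s^3
  ∫ -3s ds = -(3/2)s^2
  ∫ 9 ds = 9s
F(s) = (3/5)s^5 + (3/2)s^4 + s^3 - (3/2)s^2 + 9s + C


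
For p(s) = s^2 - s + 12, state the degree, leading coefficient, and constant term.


Highest power of s is 2, with coefficient 1. Constant term is 12.
Degree = 2, leading coefficient = 1, constant term = 12


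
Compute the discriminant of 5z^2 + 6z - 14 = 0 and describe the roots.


D = b^2 - 4ac = (6)^2 - 4(5)(-14) = 36 + 280 = 316
Since D > 0: two distinct irrational roots


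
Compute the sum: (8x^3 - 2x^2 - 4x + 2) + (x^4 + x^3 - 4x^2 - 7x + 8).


Align terms by degree and add:
  8x^3 - 2x^2 - 4x + 2
+ x^4 + x^3 - 4x^2 - 7x + 8
= x^4 + 9x^3 - 6x^2 - 11x + 10


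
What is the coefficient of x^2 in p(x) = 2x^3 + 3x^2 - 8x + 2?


Read off the coefficient of x^2: 3


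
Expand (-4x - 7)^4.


Expand (-4x - 7)^4 by repeated multiplication:
  (-4x - 7)^2 = 16x^2 + 56x + 49
  (-4x - 7)^3 = -64x^3 - 336x^2 - 588x - 343
= 256x^4 + 1792x^3 + 4704x^2 + 5488x + 2401


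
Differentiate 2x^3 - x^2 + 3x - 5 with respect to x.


Apply the power rule term by term:
  d/dx(2x^3) = 6x^2
  d/dx(-x^2) = -2x
  d/dx(3x) = 3
  d/dx(-5) = 0
p'(x) = 6x^2 - 2x + 3


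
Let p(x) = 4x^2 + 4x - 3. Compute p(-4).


Using direct substitution:
  4 * (-4)^2 = 64
  4 * (-4)^1 = -16
  constant: -3
Sum = 64 - 16 - 3 = 45


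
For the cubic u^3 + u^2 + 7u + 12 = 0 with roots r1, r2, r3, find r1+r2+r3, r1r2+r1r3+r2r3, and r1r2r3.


Monic cubic u^3+bu^2+cu+d=0: sum=-b, pairwise sum=c, product=-d.
b=1, c=7, d=12
r1+r2+r3 = -1
r1r2+r1r3+r2r3 = 7
r1r2r3 = -12


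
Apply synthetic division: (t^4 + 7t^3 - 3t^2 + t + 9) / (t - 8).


Synthetic division with c = 8. Coefficients: 1, 7, -3, 1, 9
Bring down 1.
  1 * 8 = 8; 8 + 7 = 15
  15 * 8 = 120; 120 - 3 = 117
  117 * 8 = 936; 936 + 1 = 937
  937 * 8 = 7496; 7496 + 9 = 7505
Quotient: t^3 + 15t^2 + 117t + 937, Remainder: 7505


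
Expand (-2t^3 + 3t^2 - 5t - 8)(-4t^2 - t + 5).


Distribute each term of the first polynomial:
  (-2t^3)(-4t^2 - t + 5) = 8t^5 + 2t^4 - 10t^3
  (3t^2)(-4t^2 - t + 5) = -12t^4 - 3t^3 + 15t^2
  (-5t)(-4t^2 - t + 5) = 20t^3 + 5t^2 - 25t
  (-8)(-4t^2 - t + 5) = 32t^2 + 8t - 40
Sum: 8t^5 - 10t^4 + 7t^3 + 52t^2 - 17t - 40


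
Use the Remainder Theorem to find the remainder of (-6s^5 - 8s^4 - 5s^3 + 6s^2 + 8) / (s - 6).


By the Remainder Theorem, the remainder equals p(6):
  -6*(6)^5 = -46656
  -8*(6)^4 = -10368
  -5*(6)^3 = -1080
  6*(6)^2 = 216
  0*(6)^1 = 0
  constant: 8
Sum: -46656 - 10368 - 1080 + 216 + 0 + 8 = -57880


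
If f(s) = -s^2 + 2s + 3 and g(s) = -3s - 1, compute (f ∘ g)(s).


Substitute g(s) into f:
f(g(s)) = -1*(-3s - 1)^2 + 2*(-3s - 1) + 3
(-3s - 1)^2 = 9s^2 + 6s + 1
Expand and combine: -9s^2 - 12s


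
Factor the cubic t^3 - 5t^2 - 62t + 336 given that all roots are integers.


Try integer roots (divisors of 336). t=6: p(6)=0.
Divide out (t - 6): quotient is t^2 + t - 56.
Factor the quadratic: (t + 8)(t - 7)
Result: (t - 6)(t + 8)(t - 7)


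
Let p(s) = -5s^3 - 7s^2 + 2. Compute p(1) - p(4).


p(1) = -10
p(4) = -430
p(1) - p(4) = -10 + 430 = 420


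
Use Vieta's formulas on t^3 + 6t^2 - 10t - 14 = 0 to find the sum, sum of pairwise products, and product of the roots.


Monic cubic t^3+bt^2+ct+d=0: sum=-b, pairwise sum=c, product=-d.
b=6, c=-10, d=-14
r1+r2+r3 = -6
r1r2+r1r3+r2r3 = -10
r1r2r3 = 14


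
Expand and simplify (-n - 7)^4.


Expand (-n - 7)^4 by repeated multiplication:
  (-n - 7)^2 = n^2 + 14n + 49
  (-n - 7)^3 = -n^3 - 21n^2 - 147n - 343
= n^4 + 28n^3 + 294n^2 + 1372n + 2401


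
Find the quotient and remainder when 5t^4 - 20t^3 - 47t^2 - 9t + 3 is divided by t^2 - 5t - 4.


(5t^4 - 20t^3 - 47t^2 - 9t + 3) / (t^2 - 5t - 4)
Step 1: 5t^2 * (t^2 - 5t - 4) = 5t^4 - 25t^3 - 20t^2; subtract.
Step 2: 5t * (t^2 - 5t - 4) = 5t^3 - 25t^2 - 20t; subtract.
Step 3: -2 * (t^2 - 5t - 4) = -2t^2 + 10t + 8; subtract.
Quotient: 5t^2 + 5t - 2, Remainder: t - 5


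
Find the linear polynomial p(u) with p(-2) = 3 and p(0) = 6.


p(u) = mu + b. Using p(-2)=3, p(0)=6:
m = (3 - 6)/(-2) = -3/-2 = 3/2
b = 3 - m*(-2) = 3 + 3 = 6
p(u) = (3/2)u + 6


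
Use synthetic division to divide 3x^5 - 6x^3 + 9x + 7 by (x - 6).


Synthetic division with c = 6. Coefficients: 3, 0, -6, 0, 9, 7
Bring down 3.
  3 * 6 = 18; 18 + 0 = 18
  18 * 6 = 108; 108 - 6 = 102
  102 * 6 = 612; 612 + 0 = 612
  612 * 6 = 3672; 3672 + 9 = 3681
  3681 * 6 = 22086; 22086 + 7 = 22093
Quotient: 3x^4 + 18x^3 + 102x^2 + 612x + 3681, Remainder: 22093


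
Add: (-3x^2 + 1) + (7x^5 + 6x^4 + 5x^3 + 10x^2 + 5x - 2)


Align terms by degree and add:
  -3x^2 + 1
+ 7x^5 + 6x^4 + 5x^3 + 10x^2 + 5x - 2
= 7x^5 + 6x^4 + 5x^3 + 7x^2 + 5x - 1


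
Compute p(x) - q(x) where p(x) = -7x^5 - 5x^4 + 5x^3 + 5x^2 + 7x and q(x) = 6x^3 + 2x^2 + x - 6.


Distribute the minus sign:
  (-7x^5 - 5x^4 + 5x^3 + 5x^2 + 7x)
- (6x^3 + 2x^2 + x - 6)
Negate second polynomial: -6x^3 - 2x^2 - x + 6
Add: -7x^5 - 5x^4 - x^3 + 3x^2 + 6x + 6


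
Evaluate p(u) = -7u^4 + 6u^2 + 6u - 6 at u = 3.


Using direct substitution:
  -7 * (3)^4 = -567
  0 * (3)^3 = 0
  6 * (3)^2 = 54
  6 * (3)^1 = 18
  constant: -6
Sum = -567 + 0 + 54 + 18 - 6 = -501


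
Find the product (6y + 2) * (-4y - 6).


Distribute each term of the first polynomial:
  (6y)(-4y - 6) = -24y^2 - 36y
  (2)(-4y - 6) = -8y - 12
Sum: -24y^2 - 44y - 12


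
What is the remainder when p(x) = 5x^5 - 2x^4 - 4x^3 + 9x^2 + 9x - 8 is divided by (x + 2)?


By the Remainder Theorem, the remainder equals p(-2):
  5*(-2)^5 = -160
  -2*(-2)^4 = -32
  -4*(-2)^3 = 32
  9*(-2)^2 = 36
  9*(-2)^1 = -18
  constant: -8
Sum: -160 - 32 + 32 + 36 - 18 - 8 = -150


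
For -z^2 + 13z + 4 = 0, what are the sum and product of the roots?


For az^2+bz+c=0: sum = -b/a, product = c/a.
a=-1, b=13, c=4
Sum = -(13)/-1 = 13
Product = (4)/-1 = -4


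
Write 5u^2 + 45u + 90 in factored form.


Roots satisfy r1 + r2 = -b/a = -9 and r1*r2 = c/a = 18.
So r1 = -6, r2 = -3.
5u^2 + 45u + 90 = 5(u - r1)(u - r2) = 5(u + 6)(u + 3)


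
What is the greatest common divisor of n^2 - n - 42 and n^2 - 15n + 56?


Factor each:
  n^2 - n - 42 = (n - 7)(n + 6)
  n^2 - 15n + 56 = (n - 7)(n - 8)
Common monic factor: n - 7


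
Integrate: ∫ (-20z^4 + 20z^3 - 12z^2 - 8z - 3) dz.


Reverse power rule on each term:
  ∫ -20z^4 dz = -4z^5
  ∫ 20z^3 dz = 5z^4
  ∫ -12z^2 dz = -4z^3
  ∫ -8z dz = -4z^2
  ∫ -3 dz = -3z
F(z) = -4z^5 + 5z^4 - 4z^3 - 4z^2 - 3z + C


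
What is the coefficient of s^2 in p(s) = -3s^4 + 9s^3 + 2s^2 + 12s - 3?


Read off the coefficient of s^2: 2


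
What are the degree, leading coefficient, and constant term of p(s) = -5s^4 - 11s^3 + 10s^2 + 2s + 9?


Highest power of s is 4, with coefficient -5. Constant term is 9.
Degree = 4, leading coefficient = -5, constant term = 9


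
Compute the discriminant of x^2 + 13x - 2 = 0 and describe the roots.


D = b^2 - 4ac = (13)^2 - 4(1)(-2) = 169 + 8 = 177
Since D > 0: two distinct irrational roots


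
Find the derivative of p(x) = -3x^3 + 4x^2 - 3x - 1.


Apply the power rule term by term:
  d/dx(-3x^3) = -9x^2
  d/dx(4x^2) = 8x
  d/dx(-3x) = -3
  d/dx(-1) = 0
p'(x) = -9x^2 + 8x - 3


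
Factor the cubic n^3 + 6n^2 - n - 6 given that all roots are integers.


Try integer roots (divisors of -6). n=-1: p(-1)=0.
Divide out (n + 1): quotient is n^2 + 5n - 6.
Factor the quadratic: (n - 1)(n + 6)
Result: (n + 1)(n - 1)(n + 6)


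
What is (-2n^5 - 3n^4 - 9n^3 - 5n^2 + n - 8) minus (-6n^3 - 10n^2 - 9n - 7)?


Distribute the minus sign:
  (-2n^5 - 3n^4 - 9n^3 - 5n^2 + n - 8)
- (-6n^3 - 10n^2 - 9n - 7)
Negate second polynomial: 6n^3 + 10n^2 + 9n + 7
Add: -2n^5 - 3n^4 - 3n^3 + 5n^2 + 10n - 1


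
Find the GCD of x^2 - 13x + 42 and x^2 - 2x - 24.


Factor each:
  x^2 - 13x + 42 = (x - 6)(x - 7)
  x^2 - 2x - 24 = (x - 6)(x + 4)
Common monic factor: x - 6


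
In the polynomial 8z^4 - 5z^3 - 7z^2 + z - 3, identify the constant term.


Read off the constant term: -3


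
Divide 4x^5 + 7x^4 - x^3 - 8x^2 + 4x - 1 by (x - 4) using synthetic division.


Synthetic division with c = 4. Coefficients: 4, 7, -1, -8, 4, -1
Bring down 4.
  4 * 4 = 16; 16 + 7 = 23
  23 * 4 = 92; 92 - 1 = 91
  91 * 4 = 364; 364 - 8 = 356
  356 * 4 = 1424; 1424 + 4 = 1428
  1428 * 4 = 5712; 5712 - 1 = 5711
Quotient: 4x^4 + 23x^3 + 91x^2 + 356x + 1428, Remainder: 5711


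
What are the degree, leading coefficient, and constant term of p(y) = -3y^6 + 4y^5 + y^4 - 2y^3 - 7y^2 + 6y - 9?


Highest power of y is 6, with coefficient -3. Constant term is -9.
Degree = 6, leading coefficient = -3, constant term = -9


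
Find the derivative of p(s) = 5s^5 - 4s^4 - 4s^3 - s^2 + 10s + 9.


Apply the power rule term by term:
  d/ds(5s^5) = 25s^4
  d/ds(-4s^4) = -16s^3
  d/ds(-4s^3) = -12s^2
  d/ds(-s^2) = -2s
  d/ds(10s) = 10
  d/ds(9) = 0
p'(s) = 25s^4 - 16s^3 - 12s^2 - 2s + 10


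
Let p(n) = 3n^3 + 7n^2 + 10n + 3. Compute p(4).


Using direct substitution:
  3 * (4)^3 = 192
  7 * (4)^2 = 112
  10 * (4)^1 = 40
  constant: 3
Sum = 192 + 112 + 40 + 3 = 347


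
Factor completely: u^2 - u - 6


Roots satisfy r1 + r2 = -b/a = 1 and r1*r2 = c/a = -6.
So r1 = -2, r2 = 3.
u^2 - u - 6 = (u - r1)(u - r2) = (u + 2)(u - 3)


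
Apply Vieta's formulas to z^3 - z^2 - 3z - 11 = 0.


Monic cubic z^3+bz^2+cz+d=0: sum=-b, pairwise sum=c, product=-d.
b=-1, c=-3, d=-11
r1+r2+r3 = 1
r1r2+r1r3+r2r3 = -3
r1r2r3 = 11


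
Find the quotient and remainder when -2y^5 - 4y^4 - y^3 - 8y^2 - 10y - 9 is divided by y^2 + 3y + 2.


(-2y^5 - 4y^4 - y^3 - 8y^2 - 10y - 9) / (y^2 + 3y + 2)
Step 1: -2y^3 * (y^2 + 3y + 2) = -2y^5 - 6y^4 - 4y^3; subtract.
Step 2: 2y^2 * (y^2 + 3y + 2) = 2y^4 + 6y^3 + 4y^2; subtract.
Step 3: -3y * (y^2 + 3y + 2) = -3y^3 - 9y^2 - 6y; subtract.
Step 4: -3 * (y^2 + 3y + 2) = -3y^2 - 9y - 6; subtract.
Quotient: -2y^3 + 2y^2 - 3y - 3, Remainder: 5y - 3


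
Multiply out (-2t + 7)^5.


Expand (-2t + 7)^5 by repeated multiplication:
  (-2t + 7)^2 = 4t^2 - 28t + 49
  (-2t + 7)^3 = -8t^3 + 84t^2 - 294t + 343
  (-2t + 7)^4 = 16t^4 - 224t^3 + 1176t^2 - 2744t + 2401
= -32t^5 + 560t^4 - 3920t^3 + 13720t^2 - 24010t + 16807


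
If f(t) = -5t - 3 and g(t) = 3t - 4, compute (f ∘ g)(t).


Substitute g(t) into f:
f(g(t)) = -5*(3t - 4) + (-3)
Expand and combine: -15t + 17


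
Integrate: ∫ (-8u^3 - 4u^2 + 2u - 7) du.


Reverse power rule on each term:
  ∫ -8u^3 du = -2u^4
  ∫ -4u^2 du = -(4/3)u^3
  ∫ 2u du = u^2
  ∫ -7 du = -7u
F(u) = -2u^4 - (4/3)u^3 + u^2 - 7u + C


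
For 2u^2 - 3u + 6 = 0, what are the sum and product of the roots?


For au^2+bu+c=0: sum = -b/a, product = c/a.
a=2, b=-3, c=6
Sum = -(-3)/2 = 3/2
Product = (6)/2 = 3


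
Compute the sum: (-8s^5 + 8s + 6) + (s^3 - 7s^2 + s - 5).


Align terms by degree and add:
  -8s^5 + 8s + 6
+ s^3 - 7s^2 + s - 5
= -8s^5 + s^3 - 7s^2 + 9s + 1


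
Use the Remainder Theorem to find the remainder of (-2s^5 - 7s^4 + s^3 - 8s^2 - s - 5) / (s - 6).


By the Remainder Theorem, the remainder equals p(6):
  -2*(6)^5 = -15552
  -7*(6)^4 = -9072
  1*(6)^3 = 216
  -8*(6)^2 = -288
  -1*(6)^1 = -6
  constant: -5
Sum: -15552 - 9072 + 216 - 288 - 6 - 5 = -24707


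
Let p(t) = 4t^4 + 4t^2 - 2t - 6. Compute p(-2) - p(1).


p(-2) = 78
p(1) = 0
p(-2) - p(1) = 78 = 78


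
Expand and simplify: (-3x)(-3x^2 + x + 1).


Distribute each term of the first polynomial:
  (-3x)(-3x^2 + x + 1) = 9x^3 - 3x^2 - 3x
Sum: 9x^3 - 3x^2 - 3x


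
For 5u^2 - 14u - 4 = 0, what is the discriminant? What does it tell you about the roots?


D = b^2 - 4ac = (-14)^2 - 4(5)(-4) = 196 + 80 = 276
Since D > 0: two distinct irrational roots


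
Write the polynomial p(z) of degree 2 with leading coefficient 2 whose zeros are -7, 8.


p(z) = 2(z + 7)(z - 8)
Expand: 2z^2 - 2z - 112


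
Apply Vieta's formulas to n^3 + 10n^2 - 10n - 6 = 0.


Monic cubic n^3+bn^2+cn+d=0: sum=-b, pairwise sum=c, product=-d.
b=10, c=-10, d=-6
r1+r2+r3 = -10
r1r2+r1r3+r2r3 = -10
r1r2r3 = 6


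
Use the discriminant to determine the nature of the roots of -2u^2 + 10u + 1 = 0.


D = b^2 - 4ac = (10)^2 - 4(-2)(1) = 100 + 8 = 108
Since D > 0: two distinct irrational roots


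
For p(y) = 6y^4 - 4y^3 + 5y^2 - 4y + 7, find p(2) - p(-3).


p(2) = 83
p(-3) = 658
p(2) - p(-3) = 83 - 658 = -575


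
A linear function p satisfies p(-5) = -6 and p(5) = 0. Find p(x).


p(x) = mx + b. Using p(-5)=-6, p(5)=0:
m = (-6)/(-5 - 5) = -6/-10 = 3/5
b = -6 - m*(-5) = -6 + 3 = -3
p(x) = (3/5)x - 3


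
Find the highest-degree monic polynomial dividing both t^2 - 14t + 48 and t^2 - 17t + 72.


Factor each:
  t^2 - 14t + 48 = (t - 8)(t - 6)
  t^2 - 17t + 72 = (t - 8)(t - 9)
Common monic factor: t - 8


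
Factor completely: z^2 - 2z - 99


Roots satisfy r1 + r2 = -b/a = 2 and r1*r2 = c/a = -99.
So r1 = -9, r2 = 11.
z^2 - 2z - 99 = (z - r1)(z - r2) = (z + 9)(z - 11)


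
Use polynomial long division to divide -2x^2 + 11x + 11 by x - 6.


(-2x^2 + 11x + 11) / (x - 6)
Step 1: -2x * (x - 6) = -2x^2 + 12x; subtract.
Step 2: -1 * (x - 6) = -x + 6; subtract.
Quotient: -2x - 1, Remainder: 5


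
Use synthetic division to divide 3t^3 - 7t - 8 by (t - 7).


Synthetic division with c = 7. Coefficients: 3, 0, -7, -8
Bring down 3.
  3 * 7 = 21; 21 + 0 = 21
  21 * 7 = 147; 147 - 7 = 140
  140 * 7 = 980; 980 - 8 = 972
Quotient: 3t^2 + 21t + 140, Remainder: 972


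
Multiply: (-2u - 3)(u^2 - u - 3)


Distribute each term of the first polynomial:
  (-2u)(u^2 - u - 3) = -2u^3 + 2u^2 + 6u
  (-3)(u^2 - u - 3) = -3u^2 + 3u + 9
Sum: -2u^3 - u^2 + 9u + 9


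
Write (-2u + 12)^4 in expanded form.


Expand (-2u + 12)^4 by repeated multiplication:
  (-2u + 12)^2 = 4u^2 - 48u + 144
  (-2u + 12)^3 = -8u^3 + 144u^2 - 864u + 1728
= 16u^4 - 384u^3 + 3456u^2 - 13824u + 20736


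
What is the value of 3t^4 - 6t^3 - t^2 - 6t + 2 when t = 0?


Using direct substitution:
  3 * (0)^4 = 0
  -6 * (0)^3 = 0
  -1 * (0)^2 = 0
  -6 * (0)^1 = 0
  constant: 2
Sum = 0 + 0 + 0 + 0 + 2 = 2


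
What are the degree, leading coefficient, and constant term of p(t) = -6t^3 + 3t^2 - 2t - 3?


Highest power of t is 3, with coefficient -6. Constant term is -3.
Degree = 3, leading coefficient = -6, constant term = -3


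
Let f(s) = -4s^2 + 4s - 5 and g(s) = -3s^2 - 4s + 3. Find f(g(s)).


Substitute g(s) into f:
f(g(s)) = -4*(-3s^2 - 4s + 3)^2 + 4*(-3s^2 - 4s + 3) + (-5)
(-3s^2 - 4s + 3)^2 = 9s^4 + 24s^3 - 2s^2 - 24s + 9
Expand and combine: -36s^4 - 96s^3 - 4s^2 + 80s - 29
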